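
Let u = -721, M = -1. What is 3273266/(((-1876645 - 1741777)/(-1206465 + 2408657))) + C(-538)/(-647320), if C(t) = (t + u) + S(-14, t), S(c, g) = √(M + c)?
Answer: -1273632586193846871/1171138464520 - I*√15/647320 ≈ -1.0875e+6 - 5.9831e-6*I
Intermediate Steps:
S(c, g) = √(-1 + c)
C(t) = -721 + t + I*√15 (C(t) = (t - 721) + √(-1 - 14) = (-721 + t) + √(-15) = (-721 + t) + I*√15 = -721 + t + I*√15)
3273266/(((-1876645 - 1741777)/(-1206465 + 2408657))) + C(-538)/(-647320) = 3273266/(((-1876645 - 1741777)/(-1206465 + 2408657))) + (-721 - 538 + I*√15)/(-647320) = 3273266/((-3618422/1202192)) + (-1259 + I*√15)*(-1/647320) = 3273266/((-3618422*1/1202192)) + (1259/647320 - I*√15/647320) = 3273266/(-1809211/601096) + (1259/647320 - I*√15/647320) = 3273266*(-601096/1809211) + (1259/647320 - I*√15/647320) = -1967547099536/1809211 + (1259/647320 - I*√15/647320) = -1273632586193846871/1171138464520 - I*√15/647320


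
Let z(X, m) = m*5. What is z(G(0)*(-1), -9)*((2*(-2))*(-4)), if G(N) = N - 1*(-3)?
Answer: -720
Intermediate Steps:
G(N) = 3 + N (G(N) = N + 3 = 3 + N)
z(X, m) = 5*m
z(G(0)*(-1), -9)*((2*(-2))*(-4)) = (5*(-9))*((2*(-2))*(-4)) = -(-180)*(-4) = -45*16 = -720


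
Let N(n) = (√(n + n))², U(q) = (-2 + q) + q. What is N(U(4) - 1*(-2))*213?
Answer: 3408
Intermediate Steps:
U(q) = -2 + 2*q
N(n) = 2*n (N(n) = (√(2*n))² = (√2*√n)² = 2*n)
N(U(4) - 1*(-2))*213 = (2*((-2 + 2*4) - 1*(-2)))*213 = (2*((-2 + 8) + 2))*213 = (2*(6 + 2))*213 = (2*8)*213 = 16*213 = 3408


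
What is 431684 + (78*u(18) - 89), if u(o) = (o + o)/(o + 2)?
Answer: 2158677/5 ≈ 4.3174e+5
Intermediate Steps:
u(o) = 2*o/(2 + o) (u(o) = (2*o)/(2 + o) = 2*o/(2 + o))
431684 + (78*u(18) - 89) = 431684 + (78*(2*18/(2 + 18)) - 89) = 431684 + (78*(2*18/20) - 89) = 431684 + (78*(2*18*(1/20)) - 89) = 431684 + (78*(9/5) - 89) = 431684 + (702/5 - 89) = 431684 + 257/5 = 2158677/5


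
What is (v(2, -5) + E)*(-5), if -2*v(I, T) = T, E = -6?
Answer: 35/2 ≈ 17.500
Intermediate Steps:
v(I, T) = -T/2
(v(2, -5) + E)*(-5) = (-½*(-5) - 6)*(-5) = (5/2 - 6)*(-5) = -7/2*(-5) = 35/2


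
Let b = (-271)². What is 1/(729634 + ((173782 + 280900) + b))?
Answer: 1/1257757 ≈ 7.9507e-7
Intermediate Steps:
b = 73441
1/(729634 + ((173782 + 280900) + b)) = 1/(729634 + ((173782 + 280900) + 73441)) = 1/(729634 + (454682 + 73441)) = 1/(729634 + 528123) = 1/1257757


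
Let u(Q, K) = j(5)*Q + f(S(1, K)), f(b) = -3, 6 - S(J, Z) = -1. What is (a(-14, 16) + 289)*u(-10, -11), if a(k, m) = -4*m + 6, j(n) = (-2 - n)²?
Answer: -113883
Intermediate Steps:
S(J, Z) = 7 (S(J, Z) = 6 - 1*(-1) = 6 + 1 = 7)
a(k, m) = 6 - 4*m
u(Q, K) = -3 + 49*Q (u(Q, K) = (2 + 5)²*Q - 3 = 7²*Q - 3 = 49*Q - 3 = -3 + 49*Q)
(a(-14, 16) + 289)*u(-10, -11) = ((6 - 4*16) + 289)*(-3 + 49*(-10)) = ((6 - 64) + 289)*(-3 - 490) = (-58 + 289)*(-493) = 231*(-493) = -113883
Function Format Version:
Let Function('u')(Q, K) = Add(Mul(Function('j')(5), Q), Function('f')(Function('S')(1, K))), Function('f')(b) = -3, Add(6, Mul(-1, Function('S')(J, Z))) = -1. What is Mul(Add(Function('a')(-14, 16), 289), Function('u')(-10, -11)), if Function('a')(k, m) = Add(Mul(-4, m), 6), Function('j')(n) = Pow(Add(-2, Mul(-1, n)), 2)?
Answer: -113883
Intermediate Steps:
Function('S')(J, Z) = 7 (Function('S')(J, Z) = Add(6, Mul(-1, -1)) = Add(6, 1) = 7)
Function('a')(k, m) = Add(6, Mul(-4, m))
Function('u')(Q, K) = Add(-3, Mul(49, Q)) (Function('u')(Q, K) = Add(Mul(Pow(Add(2, 5), 2), Q), -3) = Add(Mul(Pow(7, 2), Q), -3) = Add(Mul(49, Q), -3) = Add(-3, Mul(49, Q)))
Mul(Add(Function('a')(-14, 16), 289), Function('u')(-10, -11)) = Mul(Add(Add(6, Mul(-4, 16)), 289), Add(-3, Mul(49, -10))) = Mul(Add(Add(6, -64), 289), Add(-3, -490)) = Mul(Add(-58, 289), -493) = Mul(231, -493) = -113883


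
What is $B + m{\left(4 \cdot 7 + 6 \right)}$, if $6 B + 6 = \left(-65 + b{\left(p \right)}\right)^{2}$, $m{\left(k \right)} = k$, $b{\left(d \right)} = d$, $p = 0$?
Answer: $\frac{4423}{6} \approx 737.17$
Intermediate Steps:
$B = \frac{4219}{6}$ ($B = -1 + \frac{\left(-65 + 0\right)^{2}}{6} = -1 + \frac{\left(-65\right)^{2}}{6} = -1 + \frac{1}{6} \cdot 4225 = -1 + \frac{4225}{6} = \frac{4219}{6} \approx 703.17$)
$B + m{\left(4 \cdot 7 + 6 \right)} = \frac{4219}{6} + \left(4 \cdot 7 + 6\right) = \frac{4219}{6} + \left(28 + 6\right) = \frac{4219}{6} + 34 = \frac{4423}{6}$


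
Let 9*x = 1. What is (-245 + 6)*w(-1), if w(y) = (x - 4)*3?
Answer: 8365/3 ≈ 2788.3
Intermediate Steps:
x = ⅑ (x = (⅑)*1 = ⅑ ≈ 0.11111)
w(y) = -35/3 (w(y) = (⅑ - 4)*3 = -35/9*3 = -35/3)
(-245 + 6)*w(-1) = (-245 + 6)*(-35/3) = -239*(-35/3) = 8365/3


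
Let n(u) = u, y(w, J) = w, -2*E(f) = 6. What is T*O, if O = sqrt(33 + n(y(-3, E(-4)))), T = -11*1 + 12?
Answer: sqrt(30) ≈ 5.4772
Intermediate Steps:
E(f) = -3 (E(f) = -1/2*6 = -3)
T = 1 (T = -11 + 12 = 1)
O = sqrt(30) (O = sqrt(33 - 3) = sqrt(30) ≈ 5.4772)
T*O = 1*sqrt(30) = sqrt(30)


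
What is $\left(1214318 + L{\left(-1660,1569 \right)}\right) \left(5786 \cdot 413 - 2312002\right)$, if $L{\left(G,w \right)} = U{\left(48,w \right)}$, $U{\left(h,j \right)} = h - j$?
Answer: $94132451952$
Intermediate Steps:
$L{\left(G,w \right)} = 48 - w$
$\left(1214318 + L{\left(-1660,1569 \right)}\right) \left(5786 \cdot 413 - 2312002\right) = \left(1214318 + \left(48 - 1569\right)\right) \left(5786 \cdot 413 - 2312002\right) = \left(1214318 + \left(48 - 1569\right)\right) \left(2389618 - 2312002\right) = \left(1214318 - 1521\right) 77616 = 1212797 \cdot 77616 = 94132451952$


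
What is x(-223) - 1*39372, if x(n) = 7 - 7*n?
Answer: -37804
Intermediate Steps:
x(-223) - 1*39372 = (7 - 7*(-223)) - 1*39372 = (7 + 1561) - 39372 = 1568 - 39372 = -37804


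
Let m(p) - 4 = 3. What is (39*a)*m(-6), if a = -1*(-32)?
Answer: 8736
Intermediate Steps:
m(p) = 7 (m(p) = 4 + 3 = 7)
a = 32
(39*a)*m(-6) = (39*32)*7 = 1248*7 = 8736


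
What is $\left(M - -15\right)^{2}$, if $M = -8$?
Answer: $49$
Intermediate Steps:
$\left(M - -15\right)^{2} = \left(-8 - -15\right)^{2} = \left(-8 + 15\right)^{2} = 7^{2} = 49$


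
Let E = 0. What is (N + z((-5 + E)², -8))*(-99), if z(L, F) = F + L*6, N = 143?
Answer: -28215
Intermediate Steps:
z(L, F) = F + 6*L
(N + z((-5 + E)², -8))*(-99) = (143 + (-8 + 6*(-5 + 0)²))*(-99) = (143 + (-8 + 6*(-5)²))*(-99) = (143 + (-8 + 6*25))*(-99) = (143 + (-8 + 150))*(-99) = (143 + 142)*(-99) = 285*(-99) = -28215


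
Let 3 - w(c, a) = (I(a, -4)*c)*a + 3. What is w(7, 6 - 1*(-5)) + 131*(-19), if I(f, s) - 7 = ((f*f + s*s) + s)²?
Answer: -1365081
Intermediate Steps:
I(f, s) = 7 + (s + f² + s²)² (I(f, s) = 7 + ((f*f + s*s) + s)² = 7 + ((f² + s²) + s)² = 7 + (s + f² + s²)²)
w(c, a) = -a*c*(7 + (12 + a²)²) (w(c, a) = 3 - (((7 + (-4 + a² + (-4)²)²)*c)*a + 3) = 3 - (((7 + (-4 + a² + 16)²)*c)*a + 3) = 3 - (((7 + (12 + a²)²)*c)*a + 3) = 3 - ((c*(7 + (12 + a²)²))*a + 3) = 3 - (a*c*(7 + (12 + a²)²) + 3) = 3 - (3 + a*c*(7 + (12 + a²)²)) = 3 + (-3 - a*c*(7 + (12 + a²)²)) = -a*c*(7 + (12 + a²)²))
w(7, 6 - 1*(-5)) + 131*(-19) = -1*(6 - 1*(-5))*7*(7 + (12 + (6 - 1*(-5))²)²) + 131*(-19) = -1*(6 + 5)*7*(7 + (12 + (6 + 5)²)²) - 2489 = -1*11*7*(7 + (12 + 11²)²) - 2489 = -1*11*7*(7 + (12 + 121)²) - 2489 = -1*11*7*(7 + 133²) - 2489 = -1*11*7*(7 + 17689) - 2489 = -1*11*7*17696 - 2489 = -1362592 - 2489 = -1365081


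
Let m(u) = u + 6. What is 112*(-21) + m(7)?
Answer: -2339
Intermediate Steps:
m(u) = 6 + u
112*(-21) + m(7) = 112*(-21) + (6 + 7) = -2352 + 13 = -2339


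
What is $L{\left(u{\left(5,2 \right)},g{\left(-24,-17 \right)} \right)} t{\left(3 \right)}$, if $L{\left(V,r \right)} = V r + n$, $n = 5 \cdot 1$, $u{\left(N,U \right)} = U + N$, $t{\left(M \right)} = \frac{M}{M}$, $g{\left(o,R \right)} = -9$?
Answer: $-58$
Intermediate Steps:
$t{\left(M \right)} = 1$
$u{\left(N,U \right)} = N + U$
$n = 5$
$L{\left(V,r \right)} = 5 + V r$ ($L{\left(V,r \right)} = V r + 5 = 5 + V r$)
$L{\left(u{\left(5,2 \right)},g{\left(-24,-17 \right)} \right)} t{\left(3 \right)} = \left(5 + \left(5 + 2\right) \left(-9\right)\right) 1 = \left(5 + 7 \left(-9\right)\right) 1 = \left(5 - 63\right) 1 = \left(-58\right) 1 = -58$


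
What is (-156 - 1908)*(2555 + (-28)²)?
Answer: -6891696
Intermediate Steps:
(-156 - 1908)*(2555 + (-28)²) = -2064*(2555 + 784) = -2064*3339 = -6891696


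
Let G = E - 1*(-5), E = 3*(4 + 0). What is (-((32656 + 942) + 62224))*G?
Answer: -1628974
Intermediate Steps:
E = 12 (E = 3*4 = 12)
G = 17 (G = 12 - 1*(-5) = 12 + 5 = 17)
(-((32656 + 942) + 62224))*G = -((32656 + 942) + 62224)*17 = -(33598 + 62224)*17 = -1*95822*17 = -95822*17 = -1628974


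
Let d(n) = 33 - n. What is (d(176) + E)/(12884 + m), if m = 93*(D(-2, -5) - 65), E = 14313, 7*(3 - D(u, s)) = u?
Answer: 49595/25006 ≈ 1.9833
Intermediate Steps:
D(u, s) = 3 - u/7
m = -40176/7 (m = 93*((3 - 1/7*(-2)) - 65) = 93*((3 + 2/7) - 65) = 93*(23/7 - 65) = 93*(-432/7) = -40176/7 ≈ -5739.4)
(d(176) + E)/(12884 + m) = ((33 - 1*176) + 14313)/(12884 - 40176/7) = ((33 - 176) + 14313)/(50012/7) = (-143 + 14313)*(7/50012) = 14170*(7/50012) = 49595/25006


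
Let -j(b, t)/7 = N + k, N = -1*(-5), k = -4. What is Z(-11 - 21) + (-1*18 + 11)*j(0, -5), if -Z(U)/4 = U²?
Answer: -4047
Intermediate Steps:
N = 5
j(b, t) = -7 (j(b, t) = -7*(5 - 4) = -7*1 = -7)
Z(U) = -4*U²
Z(-11 - 21) + (-1*18 + 11)*j(0, -5) = -4*(-11 - 21)² + (-1*18 + 11)*(-7) = -4*(-32)² + (-18 + 11)*(-7) = -4*1024 - 7*(-7) = -4096 + 49 = -4047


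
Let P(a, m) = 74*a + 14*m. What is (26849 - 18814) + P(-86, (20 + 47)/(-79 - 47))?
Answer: 14972/9 ≈ 1663.6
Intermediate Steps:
P(a, m) = 14*m + 74*a
(26849 - 18814) + P(-86, (20 + 47)/(-79 - 47)) = (26849 - 18814) + (14*((20 + 47)/(-79 - 47)) + 74*(-86)) = 8035 + (14*(67/(-126)) - 6364) = 8035 + (14*(67*(-1/126)) - 6364) = 8035 + (14*(-67/126) - 6364) = 8035 + (-67/9 - 6364) = 8035 - 57343/9 = 14972/9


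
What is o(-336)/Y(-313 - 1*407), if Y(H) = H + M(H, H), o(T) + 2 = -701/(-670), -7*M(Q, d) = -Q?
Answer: 497/428800 ≈ 0.0011590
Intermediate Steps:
M(Q, d) = Q/7 (M(Q, d) = -(-1)*Q/7 = Q/7)
o(T) = -639/670 (o(T) = -2 - 701/(-670) = -2 - 701*(-1/670) = -2 + 701/670 = -639/670)
Y(H) = 8*H/7 (Y(H) = H + H/7 = 8*H/7)
o(-336)/Y(-313 - 1*407) = -639*7/(8*(-313 - 1*407))/670 = -639*7/(8*(-313 - 407))/670 = -639/(670*((8/7)*(-720))) = -639/(670*(-5760/7)) = -639/670*(-7/5760) = 497/428800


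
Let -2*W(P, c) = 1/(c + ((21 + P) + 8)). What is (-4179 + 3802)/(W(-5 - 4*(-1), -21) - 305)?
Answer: 5278/4271 ≈ 1.2358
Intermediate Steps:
W(P, c) = -1/(2*(29 + P + c)) (W(P, c) = -1/(2*(c + ((21 + P) + 8))) = -1/(2*(c + (29 + P))) = -1/(2*(29 + P + c)))
(-4179 + 3802)/(W(-5 - 4*(-1), -21) - 305) = (-4179 + 3802)/(-1/(58 + 2*(-5 - 4*(-1)) + 2*(-21)) - 305) = -377/(-1/(58 + 2*(-5 + 4) - 42) - 305) = -377/(-1/(58 + 2*(-1) - 42) - 305) = -377/(-1/(58 - 2 - 42) - 305) = -377/(-1/14 - 305) = -377/(-4271/14) = -377*(-14/4271) = 5278/4271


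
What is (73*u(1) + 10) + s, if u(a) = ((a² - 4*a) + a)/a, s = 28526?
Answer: 28390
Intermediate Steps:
u(a) = (a² - 3*a)/a
(73*u(1) + 10) + s = (73*(-3 + 1) + 10) + 28526 = (73*(-2) + 10) + 28526 = (-146 + 10) + 28526 = -136 + 28526 = 28390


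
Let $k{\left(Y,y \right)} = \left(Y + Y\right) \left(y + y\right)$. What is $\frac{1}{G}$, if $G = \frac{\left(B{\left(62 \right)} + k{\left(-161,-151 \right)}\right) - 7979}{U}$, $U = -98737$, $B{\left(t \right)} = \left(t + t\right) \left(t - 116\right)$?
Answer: $- \frac{98737}{82569} \approx -1.1958$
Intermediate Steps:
$B{\left(t \right)} = 2 t \left(-116 + t\right)$
$k{\left(Y,y \right)} = 4 Y y$ ($k{\left(Y,y \right)} = 2 Y 2 y = 4 Y y$)
$G = - \frac{82569}{98737}$ ($G = \frac{\left(2 \cdot 62 \left(-116 + 62\right) + 4 \left(-161\right) \left(-151\right)\right) - 7979}{-98737} = \left(\left(2 \cdot 62 \left(-54\right) + 97244\right) - 7979\right) \left(- \frac{1}{98737}\right) = \left(\left(-6696 + 97244\right) - 7979\right) \left(- \frac{1}{98737}\right) = \left(90548 - 7979\right) \left(- \frac{1}{98737}\right) = 82569 \left(- \frac{1}{98737}\right) = - \frac{82569}{98737} \approx -0.83625$)
$\frac{1}{G} = \frac{1}{- \frac{82569}{98737}} = - \frac{98737}{82569}$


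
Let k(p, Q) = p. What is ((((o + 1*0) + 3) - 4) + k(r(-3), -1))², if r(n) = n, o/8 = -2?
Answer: 400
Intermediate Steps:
o = -16 (o = 8*(-2) = -16)
((((o + 1*0) + 3) - 4) + k(r(-3), -1))² = ((((-16 + 1*0) + 3) - 4) - 3)² = ((((-16 + 0) + 3) - 4) - 3)² = (((-16 + 3) - 4) - 3)² = ((-13 - 4) - 3)² = (-17 - 3)² = (-20)² = 400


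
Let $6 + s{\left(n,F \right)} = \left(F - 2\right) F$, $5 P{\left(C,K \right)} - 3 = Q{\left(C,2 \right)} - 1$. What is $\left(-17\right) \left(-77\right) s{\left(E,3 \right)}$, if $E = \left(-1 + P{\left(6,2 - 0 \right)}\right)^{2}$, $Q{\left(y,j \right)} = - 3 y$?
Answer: $-3927$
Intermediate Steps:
$P{\left(C,K \right)} = \frac{2}{5} - \frac{3 C}{5}$ ($P{\left(C,K \right)} = \frac{3}{5} + \frac{- 3 C - 1}{5} = \frac{3}{5} + \frac{-1 - 3 C}{5} = \frac{3}{5} - \left(\frac{1}{5} + \frac{3 C}{5}\right) = \frac{2}{5} - \frac{3 C}{5}$)
$E = \frac{441}{25}$ ($E = \left(-1 + \left(\frac{2}{5} - \frac{18}{5}\right)\right)^{2} = \left(-1 - \frac{16}{5}\right)^{2} = \left(- \frac{21}{5}\right)^{2} = \frac{441}{25} \approx 17.64$)
$s{\left(n,F \right)} = -6 + F \left(-2 + F\right)$ ($s{\left(n,F \right)} = -6 + \left(F - 2\right) F = -6 + \left(-2 + F\right) F = -6 + F \left(-2 + F\right)$)
$\left(-17\right) \left(-77\right) s{\left(E,3 \right)} = \left(-17\right) \left(-77\right) \left(-6 + 3^{2} - 6\right) = 1309 \left(-6 + 9 - 6\right) = 1309 \left(-3\right) = -3927$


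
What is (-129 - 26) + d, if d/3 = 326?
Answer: 823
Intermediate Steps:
d = 978 (d = 3*326 = 978)
(-129 - 26) + d = (-129 - 26) + 978 = -155 + 978 = 823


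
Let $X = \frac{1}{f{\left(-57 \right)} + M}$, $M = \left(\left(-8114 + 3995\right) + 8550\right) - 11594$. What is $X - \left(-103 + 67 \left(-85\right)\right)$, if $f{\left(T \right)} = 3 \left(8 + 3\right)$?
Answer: $\frac{41339739}{7130} \approx 5798.0$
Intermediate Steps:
$M = -7163$ ($M = \left(-4119 + 8550\right) - 11594 = 4431 - 11594 = -7163$)
$f{\left(T \right)} = 33$ ($f{\left(T \right)} = 3 \cdot 11 = 33$)
$X = - \frac{1}{7130}$ ($X = \frac{1}{33 - 7163} = \frac{1}{-7130} = - \frac{1}{7130} \approx -0.00014025$)
$X - \left(-103 + 67 \left(-85\right)\right) = - \frac{1}{7130} - \left(-103 + 67 \left(-85\right)\right) = - \frac{1}{7130} - \left(-103 - 5695\right) = - \frac{1}{7130} - -5798 = - \frac{1}{7130} + 5798 = \frac{41339739}{7130}$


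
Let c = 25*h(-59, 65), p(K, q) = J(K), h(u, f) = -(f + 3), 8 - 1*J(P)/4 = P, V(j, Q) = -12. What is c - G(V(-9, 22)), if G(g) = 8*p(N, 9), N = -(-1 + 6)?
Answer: -2116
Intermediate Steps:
J(P) = 32 - 4*P
h(u, f) = -3 - f (h(u, f) = -(3 + f) = -3 - f)
N = -5 (N = -1*5 = -5)
p(K, q) = 32 - 4*K
G(g) = 416 (G(g) = 8*(32 - 4*(-5)) = 8*(32 + 20) = 8*52 = 416)
c = -1700 (c = 25*(-3 - 1*65) = 25*(-3 - 65) = 25*(-68) = -1700)
c - G(V(-9, 22)) = -1700 - 1*416 = -1700 - 416 = -2116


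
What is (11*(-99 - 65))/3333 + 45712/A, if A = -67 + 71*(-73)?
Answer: -2451956/265125 ≈ -9.2483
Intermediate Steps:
A = -5250 (A = -67 - 5183 = -5250)
(11*(-99 - 65))/3333 + 45712/A = (11*(-99 - 65))/3333 + 45712/(-5250) = (11*(-164))*(1/3333) + 45712*(-1/5250) = -1804*1/3333 - 22856/2625 = -164/303 - 22856/2625 = -2451956/265125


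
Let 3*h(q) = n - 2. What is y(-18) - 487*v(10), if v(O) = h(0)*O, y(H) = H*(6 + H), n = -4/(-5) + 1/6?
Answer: 17041/9 ≈ 1893.4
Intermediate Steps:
n = 29/30 (n = -4*(-1/5) + 1*(1/6) = 4/5 + 1/6 = 29/30 ≈ 0.96667)
h(q) = -31/90 (h(q) = (29/30 - 2)/3 = (1/3)*(-31/30) = -31/90)
v(O) = -31*O/90
y(-18) - 487*v(10) = -18*(6 - 18) - (-15097)*10/90 = -18*(-12) - 487*(-31/9) = 216 + 15097/9 = 17041/9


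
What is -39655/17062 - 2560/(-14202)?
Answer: -259750795/121157262 ≈ -2.1439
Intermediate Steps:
-39655/17062 - 2560/(-14202) = -39655*1/17062 - 2560*(-1/14202) = -39655/17062 + 1280/7101 = -259750795/121157262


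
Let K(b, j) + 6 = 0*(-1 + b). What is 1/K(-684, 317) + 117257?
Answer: 703541/6 ≈ 1.1726e+5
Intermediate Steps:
K(b, j) = -6 (K(b, j) = -6 + 0*(-1 + b) = -6 + 0 = -6)
1/K(-684, 317) + 117257 = 1/(-6) + 117257 = -1/6 + 117257 = 703541/6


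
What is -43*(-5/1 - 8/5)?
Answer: 1419/5 ≈ 283.80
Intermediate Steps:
-43*(-5/1 - 8/5) = -43*(-5*1 - 8*1/5) = -43*(-5 - 8/5) = -43*(-33/5) = 1419/5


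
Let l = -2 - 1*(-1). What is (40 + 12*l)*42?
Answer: 1176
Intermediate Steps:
l = -1 (l = -2 + 1 = -1)
(40 + 12*l)*42 = (40 + 12*(-1))*42 = (40 - 12)*42 = 28*42 = 1176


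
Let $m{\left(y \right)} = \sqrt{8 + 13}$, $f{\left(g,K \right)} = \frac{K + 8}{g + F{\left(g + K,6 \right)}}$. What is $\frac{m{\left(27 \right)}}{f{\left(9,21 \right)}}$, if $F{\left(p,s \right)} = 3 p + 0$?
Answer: $\frac{99 \sqrt{21}}{29} \approx 15.644$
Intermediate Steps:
$F{\left(p,s \right)} = 3 p$
$f{\left(g,K \right)} = \frac{8 + K}{3 K + 4 g}$ ($f{\left(g,K \right)} = \frac{K + 8}{g + 3 \left(g + K\right)} = \frac{8 + K}{g + 3 \left(K + g\right)} = \frac{8 + K}{g + \left(3 K + 3 g\right)} = \frac{8 + K}{3 K + 4 g}$)
$m{\left(y \right)} = \sqrt{21}$
$\frac{m{\left(27 \right)}}{f{\left(9,21 \right)}} = \frac{\sqrt{21}}{\frac{1}{3 \cdot 21 + 4 \cdot 9} \left(8 + 21\right)} = \frac{\sqrt{21}}{\frac{1}{63 + 36} \cdot 29} = \frac{\sqrt{21}}{\frac{1}{99} \cdot 29} = \frac{\sqrt{21}}{\frac{29}{99}} = \sqrt{21} \cdot \frac{99}{29} = \frac{99 \sqrt{21}}{29}$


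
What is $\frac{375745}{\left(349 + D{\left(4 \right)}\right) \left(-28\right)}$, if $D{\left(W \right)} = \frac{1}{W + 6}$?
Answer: $- \frac{1878725}{48874} \approx -38.44$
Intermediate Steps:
$D{\left(W \right)} = \frac{1}{6 + W}$
$\frac{375745}{\left(349 + D{\left(4 \right)}\right) \left(-28\right)} = \frac{375745}{\left(349 + \frac{1}{6 + 4}\right) \left(-28\right)} = \frac{375745}{\left(349 + \frac{1}{10}\right) \left(-28\right)} = \frac{375745}{\frac{3491}{10} \left(-28\right)} = \frac{375745}{- \frac{48874}{5}} = 375745 \left(- \frac{5}{48874}\right) = - \frac{1878725}{48874}$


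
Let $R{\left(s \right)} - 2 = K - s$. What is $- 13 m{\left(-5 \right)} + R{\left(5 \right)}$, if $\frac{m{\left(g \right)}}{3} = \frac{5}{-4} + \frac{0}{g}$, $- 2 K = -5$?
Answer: $\frac{193}{4} \approx 48.25$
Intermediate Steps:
$K = \frac{5}{2}$ ($K = \left(- \frac{1}{2}\right) \left(-5\right) = \frac{5}{2} \approx 2.5$)
$m{\left(g \right)} = - \frac{15}{4}$ ($m{\left(g \right)} = 3 \left(\frac{5}{-4} + \frac{0}{g}\right) = 3 \left(5 \left(- \frac{1}{4}\right) + 0\right) = 3 \left(- \frac{5}{4} + 0\right) = 3 \left(- \frac{5}{4}\right) = - \frac{15}{4}$)
$R{\left(s \right)} = \frac{9}{2} - s$ ($R{\left(s \right)} = 2 - \left(- \frac{5}{2} + s\right) = \frac{9}{2} - s$)
$- 13 m{\left(-5 \right)} + R{\left(5 \right)} = \left(-13\right) \left(- \frac{15}{4}\right) + \left(\frac{9}{2} - 5\right) = \frac{195}{4} + \left(\frac{9}{2} - 5\right) = \frac{195}{4} - \frac{1}{2} = \frac{193}{4}$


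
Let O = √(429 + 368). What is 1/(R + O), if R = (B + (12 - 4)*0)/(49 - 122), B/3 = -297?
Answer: -65043/3453332 + 5329*√797/3453332 ≈ 0.024730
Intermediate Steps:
B = -891 (B = 3*(-297) = -891)
O = √797 ≈ 28.231
R = 891/73 (R = (-891 + (12 - 4)*0)/(49 - 122) = (-891 + 8*0)/(-73) = (-891 + 0)*(-1/73) = -891*(-1/73) = 891/73 ≈ 12.205)
1/(R + O) = 1/(891/73 + √797)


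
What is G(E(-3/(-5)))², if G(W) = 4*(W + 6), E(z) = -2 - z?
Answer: 4624/25 ≈ 184.96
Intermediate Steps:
G(W) = 24 + 4*W (G(W) = 4*(6 + W) = 24 + 4*W)
G(E(-3/(-5)))² = (24 + 4*(-2 - (-3)/(-5)))² = (24 + 4*(-2 - (-3)*(-1)/5))² = (24 + 4*(-2 - 1*⅗))² = (24 + 4*(-2 - ⅗))² = (24 + 4*(-13/5))² = (24 - 52/5)² = (68/5)² = 4624/25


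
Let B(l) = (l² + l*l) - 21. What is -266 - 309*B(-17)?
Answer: -172379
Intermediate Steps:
B(l) = -21 + 2*l² (B(l) = (l² + l²) - 21 = 2*l² - 21 = -21 + 2*l²)
-266 - 309*B(-17) = -266 - 309*(-21 + 2*(-17)²) = -266 - 309*(-21 + 2*289) = -266 - 309*(-21 + 578) = -266 - 309*557 = -266 - 172113 = -172379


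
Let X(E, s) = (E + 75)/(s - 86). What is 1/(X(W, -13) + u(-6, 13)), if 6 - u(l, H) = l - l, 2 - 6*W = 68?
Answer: 99/530 ≈ 0.18679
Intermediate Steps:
W = -11 (W = ⅓ - ⅙*68 = ⅓ - 34/3 = -11)
u(l, H) = 6 (u(l, H) = 6 - (l - l) = 6 - 1*0 = 6 + 0 = 6)
X(E, s) = (75 + E)/(-86 + s)
1/(X(W, -13) + u(-6, 13)) = 1/((75 - 11)/(-86 - 13) + 6) = 1/(64/(-99) + 6) = 1/(-1/99*64 + 6) = 1/(-64/99 + 6) = 1/(530/99) = 99/530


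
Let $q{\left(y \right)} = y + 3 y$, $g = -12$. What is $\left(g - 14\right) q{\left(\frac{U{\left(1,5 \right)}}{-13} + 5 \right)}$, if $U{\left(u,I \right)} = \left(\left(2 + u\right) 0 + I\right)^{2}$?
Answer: $-320$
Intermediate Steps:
$U{\left(u,I \right)} = I^{2}$ ($U{\left(u,I \right)} = \left(0 + I\right)^{2} = I^{2}$)
$q{\left(y \right)} = 4 y$
$\left(g - 14\right) q{\left(\frac{U{\left(1,5 \right)}}{-13} + 5 \right)} = \left(-12 - 14\right) 4 \left(\frac{5^{2}}{-13} + 5\right) = - 26 \cdot 4 \left(25 \left(- \frac{1}{13}\right) + 5\right) = - 26 \cdot 4 \left(- \frac{25}{13} + 5\right) = - 26 \cdot 4 \cdot \frac{40}{13} = \left(-26\right) \frac{160}{13} = -320$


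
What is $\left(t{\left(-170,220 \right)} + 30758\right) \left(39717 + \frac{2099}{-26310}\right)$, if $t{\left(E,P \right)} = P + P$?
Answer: $\frac{16300208915429}{13155} \approx 1.2391 \cdot 10^{9}$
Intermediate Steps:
$t{\left(E,P \right)} = 2 P$
$\left(t{\left(-170,220 \right)} + 30758\right) \left(39717 + \frac{2099}{-26310}\right) = \left(2 \cdot 220 + 30758\right) \left(39717 + \frac{2099}{-26310}\right) = \left(440 + 30758\right) \left(39717 + 2099 \left(- \frac{1}{26310}\right)\right) = 31198 \left(39717 - \frac{2099}{26310}\right) = 31198 \cdot \frac{1044952171}{26310} = \frac{16300208915429}{13155}$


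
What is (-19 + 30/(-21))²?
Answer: 20449/49 ≈ 417.33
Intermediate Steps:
(-19 + 30/(-21))² = (-19 + 30*(-1/21))² = (-19 - 10/7)² = (-143/7)² = 20449/49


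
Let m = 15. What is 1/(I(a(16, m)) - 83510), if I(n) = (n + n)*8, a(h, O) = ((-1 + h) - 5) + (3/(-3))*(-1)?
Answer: -1/83334 ≈ -1.2000e-5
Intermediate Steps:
a(h, O) = -5 + h (a(h, O) = (-6 + h) + (3*(-⅓))*(-1) = (-6 + h) - 1*(-1) = (-6 + h) + 1 = -5 + h)
I(n) = 16*n (I(n) = (2*n)*8 = 16*n)
1/(I(a(16, m)) - 83510) = 1/(16*(-5 + 16) - 83510) = 1/(16*11 - 83510) = 1/(176 - 83510) = 1/(-83334) = -1/83334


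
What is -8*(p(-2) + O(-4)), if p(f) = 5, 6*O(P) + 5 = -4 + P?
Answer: -68/3 ≈ -22.667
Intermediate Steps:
O(P) = -3/2 + P/6 (O(P) = -5/6 + (-4 + P)/6 = -5/6 + (-2/3 + P/6) = -3/2 + P/6)
-8*(p(-2) + O(-4)) = -8*(5 + (-3/2 + (1/6)*(-4))) = -8*(5 + (-3/2 - 2/3)) = -8*(5 - 13/6) = -8*17/6 = -68/3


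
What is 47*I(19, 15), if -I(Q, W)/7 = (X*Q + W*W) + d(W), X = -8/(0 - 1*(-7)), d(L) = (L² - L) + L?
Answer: -140906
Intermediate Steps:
d(L) = L²
X = -8/7 (X = -8/(0 + 7) = -8/7 ≈ -1.1429)
I(Q, W) = -14*W² + 8*Q (I(Q, W) = -7*((-8*Q/7 + W*W) + W²) = -7*((-8*Q/7 + W²) + W²) = -7*((W² - 8*Q/7) + W²) = -7*(2*W² - 8*Q/7) = -14*W² + 8*Q)
47*I(19, 15) = 47*(-14*15² + 8*19) = 47*(-14*225 + 152) = 47*(-3150 + 152) = 47*(-2998) = -140906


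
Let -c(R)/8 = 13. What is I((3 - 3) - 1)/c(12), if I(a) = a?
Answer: 1/104 ≈ 0.0096154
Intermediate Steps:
c(R) = -104 (c(R) = -8*13 = -104)
I((3 - 3) - 1)/c(12) = ((3 - 3) - 1)/(-104) = (0 - 1)*(-1/104) = -1*(-1/104) = 1/104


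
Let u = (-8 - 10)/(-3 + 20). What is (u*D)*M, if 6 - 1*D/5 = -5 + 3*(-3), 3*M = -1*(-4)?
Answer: -2400/17 ≈ -141.18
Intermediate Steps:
M = 4/3 (M = (-1*(-4))/3 = (1/3)*4 = 4/3 ≈ 1.3333)
D = 100 (D = 30 - 5*(-5 + 3*(-3)) = 30 - 5*(-5 - 9) = 30 - 5*(-14) = 30 + 70 = 100)
u = -18/17 ≈ -1.0588
(u*D)*M = -18/17*100*(4/3) = -1800/17*4/3 = -2400/17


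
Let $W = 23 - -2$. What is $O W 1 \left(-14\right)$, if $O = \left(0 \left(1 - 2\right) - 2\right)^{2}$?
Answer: $-1400$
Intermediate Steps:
$O = 4$ ($O = \left(0 \left(-1\right) - 2\right)^{2} = \left(0 - 2\right)^{2} = \left(-2\right)^{2} = 4$)
$W = 25$ ($W = 23 + 2 = 25$)
$O W 1 \left(-14\right) = 4 \cdot 25 \cdot 1 \left(-14\right) = 100 \left(-14\right) = -1400$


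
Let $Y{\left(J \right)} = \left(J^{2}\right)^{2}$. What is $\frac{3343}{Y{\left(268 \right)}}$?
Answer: $\frac{3343}{5158686976} \approx 6.4803 \cdot 10^{-7}$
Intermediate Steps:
$Y{\left(J \right)} = J^{4}$
$\frac{3343}{Y{\left(268 \right)}} = \frac{3343}{268^{4}} = \frac{3343}{5158686976}$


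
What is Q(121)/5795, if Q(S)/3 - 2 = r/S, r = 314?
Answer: 1668/701195 ≈ 0.0023788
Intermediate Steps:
Q(S) = 6 + 942/S (Q(S) = 6 + 3*(314/S) = 6 + 942/S)
Q(121)/5795 = (6 + 942/121)/5795 = (6 + 942*(1/121))*(1/5795) = (6 + 942/121)*(1/5795) = (1668/121)*(1/5795) = 1668/701195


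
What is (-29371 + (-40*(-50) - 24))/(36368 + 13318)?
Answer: -27395/49686 ≈ -0.55136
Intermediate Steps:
(-29371 + (-40*(-50) - 24))/(36368 + 13318) = (-29371 + (2000 - 24))/49686 = (-29371 + 1976)*(1/49686) = -27395*1/49686 = -27395/49686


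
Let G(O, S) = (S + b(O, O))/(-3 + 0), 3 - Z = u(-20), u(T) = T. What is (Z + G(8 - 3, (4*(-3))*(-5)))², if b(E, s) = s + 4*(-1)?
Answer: 64/9 ≈ 7.1111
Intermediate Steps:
b(E, s) = -4 + s (b(E, s) = s - 4 = -4 + s)
Z = 23 (Z = 3 - 1*(-20) = 3 + 20 = 23)
G(O, S) = 4/3 - O/3 - S/3 (G(O, S) = (S + (-4 + O))/(-3 + 0) = (-4 + O + S)/(-3) = (-4 + O + S)*(-⅓) = 4/3 - O/3 - S/3)
(Z + G(8 - 3, (4*(-3))*(-5)))² = (23 + (4/3 - (8 - 3)/3 - 4*(-3)*(-5)/3))² = (23 + (4/3 - ⅓*5 - (-4)*(-5)))² = (23 + (4/3 - 5/3 - ⅓*60))² = (23 + (4/3 - 5/3 - 20))² = (23 - 61/3)² = (8/3)² = 64/9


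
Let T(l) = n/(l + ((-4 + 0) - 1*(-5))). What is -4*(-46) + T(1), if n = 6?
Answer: 187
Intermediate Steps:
T(l) = 6/(1 + l) (T(l) = 6/(l + ((-4 + 0) - 1*(-5))) = 6/(l + (-4 + 5)) = 6/(l + 1) = 6/(1 + l))
-4*(-46) + T(1) = -4*(-46) + 6/(1 + 1) = 184 + 6/2 = 184 + 6*(1/2) = 184 + 3 = 187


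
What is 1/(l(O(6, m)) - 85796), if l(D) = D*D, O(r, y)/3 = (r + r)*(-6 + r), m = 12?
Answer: -1/85796 ≈ -1.1656e-5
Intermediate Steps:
O(r, y) = 6*r*(-6 + r) (O(r, y) = 3*((r + r)*(-6 + r)) = 3*((2*r)*(-6 + r)) = 3*(2*r*(-6 + r)) = 6*r*(-6 + r))
l(D) = D²
1/(l(O(6, m)) - 85796) = 1/((6*6*(-6 + 6))² - 85796) = 1/((6*6*0)² - 85796) = 1/(0² - 85796) = 1/(0 - 85796) = 1/(-85796) = -1/85796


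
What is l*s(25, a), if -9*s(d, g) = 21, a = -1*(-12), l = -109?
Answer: 763/3 ≈ 254.33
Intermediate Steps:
a = 12
s(d, g) = -7/3 (s(d, g) = -1/9*21 = -7/3)
l*s(25, a) = -109*(-7/3) = 763/3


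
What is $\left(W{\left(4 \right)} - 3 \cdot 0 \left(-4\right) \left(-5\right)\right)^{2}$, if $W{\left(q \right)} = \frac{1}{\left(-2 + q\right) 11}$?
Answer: $\frac{1}{484} \approx 0.0020661$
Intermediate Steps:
$W{\left(q \right)} = \frac{1}{11 \left(-2 + q\right)}$ ($W{\left(q \right)} = \frac{1}{-2 + q} \frac{1}{11} = \frac{1}{11 \left(-2 + q\right)}$)
$\left(W{\left(4 \right)} - 3 \cdot 0 \left(-4\right) \left(-5\right)\right)^{2} = \left(\frac{1}{11 \left(-2 + 4\right)} - 3 \cdot 0 \left(-4\right) \left(-5\right)\right)^{2} = \left(\frac{1}{11 \cdot 2} - 3 \cdot 0 \left(-5\right)\right)^{2} = \left(\frac{1}{11} \cdot \frac{1}{2} - 0\right)^{2} = \left(\frac{1}{22} + 0\right)^{2} = \left(\frac{1}{22}\right)^{2} = \frac{1}{484}$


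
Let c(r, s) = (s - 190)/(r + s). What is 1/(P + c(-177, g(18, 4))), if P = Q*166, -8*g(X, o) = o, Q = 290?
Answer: 355/17090081 ≈ 2.0772e-5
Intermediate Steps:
g(X, o) = -o/8
c(r, s) = (-190 + s)/(r + s)
P = 48140 (P = 290*166 = 48140)
1/(P + c(-177, g(18, 4))) = 1/(48140 + (-190 - 1/8*4)/(-177 - 1/8*4)) = 1/(48140 + (-190 - 1/2)/(-177 - 1/2)) = 1/(48140 - 381/2/(-355/2)) = 1/(48140 - 2/355*(-381/2)) = 1/(48140 + 381/355) = 1/(17090081/355) = 355/17090081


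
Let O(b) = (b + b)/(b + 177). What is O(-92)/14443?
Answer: -184/1227655 ≈ -0.00014988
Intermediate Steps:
O(b) = 2*b/(177 + b) (O(b) = (2*b)/(177 + b) = 2*b/(177 + b))
O(-92)/14443 = (2*(-92)/(177 - 92))/14443 = (2*(-92)/85)*(1/14443) = (2*(-92)*(1/85))*(1/14443) = -184/85*1/14443 = -184/1227655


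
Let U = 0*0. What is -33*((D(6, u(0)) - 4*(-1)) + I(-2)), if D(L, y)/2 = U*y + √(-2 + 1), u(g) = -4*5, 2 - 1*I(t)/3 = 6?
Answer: 264 - 66*I ≈ 264.0 - 66.0*I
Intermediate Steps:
U = 0
I(t) = -12 (I(t) = 6 - 3*6 = 6 - 18 = -12)
u(g) = -20
D(L, y) = 2*I (D(L, y) = 2*(0*y + √(-2 + 1)) = 2*(0 + √(-1)) = 2*(0 + I) = 2*I)
-33*((D(6, u(0)) - 4*(-1)) + I(-2)) = -33*((2*I - 4*(-1)) - 12) = -33*((2*I + 4) - 12) = -33*((4 + 2*I) - 12) = -33*(-8 + 2*I) = 264 - 66*I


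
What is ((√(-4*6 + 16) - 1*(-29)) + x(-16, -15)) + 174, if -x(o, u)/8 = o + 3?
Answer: 307 + 2*I*√2 ≈ 307.0 + 2.8284*I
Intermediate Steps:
x(o, u) = -24 - 8*o (x(o, u) = -8*(o + 3) = -8*(3 + o) = -24 - 8*o)
((√(-4*6 + 16) - 1*(-29)) + x(-16, -15)) + 174 = ((√(-4*6 + 16) - 1*(-29)) + (-24 - 8*(-16))) + 174 = ((√(-24 + 16) + 29) + (-24 + 128)) + 174 = ((√(-8) + 29) + 104) + 174 = ((2*I*√2 + 29) + 104) + 174 = ((29 + 2*I*√2) + 104) + 174 = (133 + 2*I*√2) + 174 = 307 + 2*I*√2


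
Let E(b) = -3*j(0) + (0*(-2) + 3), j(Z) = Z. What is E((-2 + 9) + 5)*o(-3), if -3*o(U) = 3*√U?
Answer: -3*I*√3 ≈ -5.1962*I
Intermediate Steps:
o(U) = -√U
E(b) = 3 (E(b) = -3*0 + (0*(-2) + 3) = 0 + (0 + 3) = 0 + 3 = 3)
E((-2 + 9) + 5)*o(-3) = 3*(-√(-3)) = 3*(-I*√3) = -3*I*√3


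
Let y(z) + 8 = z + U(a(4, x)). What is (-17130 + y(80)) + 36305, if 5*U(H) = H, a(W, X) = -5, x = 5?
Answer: 19246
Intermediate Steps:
U(H) = H/5
y(z) = -9 + z (y(z) = -8 + (z + (1/5)*(-5)) = -8 + (z - 1) = -8 + (-1 + z) = -9 + z)
(-17130 + y(80)) + 36305 = (-17130 + (-9 + 80)) + 36305 = (-17130 + 71) + 36305 = -17059 + 36305 = 19246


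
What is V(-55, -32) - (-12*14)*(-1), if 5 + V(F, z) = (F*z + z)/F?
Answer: -11243/55 ≈ -204.42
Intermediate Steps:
V(F, z) = -5 + (z + F*z)/F (V(F, z) = -5 + (F*z + z)/F = -5 + (z + F*z)/F)
V(-55, -32) - (-12*14)*(-1) = (-5 - 32 - 32/(-55)) - (-12*14)*(-1) = (-5 - 32 - 32*(-1/55)) - (-168)*(-1) = (-5 - 32 + 32/55) - 1*168 = -2003/55 - 168 = -11243/55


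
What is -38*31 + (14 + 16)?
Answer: -1148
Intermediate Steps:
-38*31 + (14 + 16) = -1178 + 30 = -1148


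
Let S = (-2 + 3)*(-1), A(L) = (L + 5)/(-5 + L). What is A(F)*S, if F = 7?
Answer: -6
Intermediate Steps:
A(L) = (5 + L)/(-5 + L)
S = -1 (S = 1*(-1) = -1)
A(F)*S = ((5 + 7)/(-5 + 7))*(-1) = (12/2)*(-1) = ((½)*12)*(-1) = 6*(-1) = -6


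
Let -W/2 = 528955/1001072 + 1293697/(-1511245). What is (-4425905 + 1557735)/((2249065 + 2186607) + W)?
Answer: -2169577081883404400/3355287077025803249 ≈ -0.64661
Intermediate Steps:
W = 495703244209/756432527320 (W = -2*(528955/1001072 + 1293697/(-1511245)) = -2*(528955*(1/1001072) + 1293697*(-1/1511245)) = -2*(528955/1001072 - 1293697/1511245) = -2*(-495703244209/1512865054640) = 495703244209/756432527320 ≈ 0.65532)
(-4425905 + 1557735)/((2249065 + 2186607) + W) = (-4425905 + 1557735)/((2249065 + 2186607) + 495703244209/756432527320) = -2868170/(4435672 + 495703244209/756432527320) = -2868170/3355287077025803249/756432527320 = -2868170*756432527320/3355287077025803249 = -2169577081883404400/3355287077025803249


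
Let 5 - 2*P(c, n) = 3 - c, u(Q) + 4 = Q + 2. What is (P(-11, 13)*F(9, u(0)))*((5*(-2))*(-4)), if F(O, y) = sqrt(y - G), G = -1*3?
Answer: -180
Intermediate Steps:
G = -3
u(Q) = -2 + Q (u(Q) = -4 + (Q + 2) = -4 + (2 + Q) = -2 + Q)
F(O, y) = sqrt(3 + y) (F(O, y) = sqrt(y - 1*(-3)) = sqrt(y + 3) = sqrt(3 + y))
P(c, n) = 1 + c/2 (P(c, n) = 5/2 - (3 - c)/2 = 5/2 + (-3/2 + c/2) = 1 + c/2)
(P(-11, 13)*F(9, u(0)))*((5*(-2))*(-4)) = ((1 + (1/2)*(-11))*sqrt(3 + (-2 + 0)))*((5*(-2))*(-4)) = ((1 - 11/2)*sqrt(3 - 2))*(-10*(-4)) = -9*sqrt(1)/2*40 = -9/2*1*40 = -9/2*40 = -180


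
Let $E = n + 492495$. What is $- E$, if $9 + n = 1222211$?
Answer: $-1714697$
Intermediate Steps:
$n = 1222202$ ($n = -9 + 1222211 = 1222202$)
$E = 1714697$ ($E = 1222202 + 492495 = 1714697$)
$- E = \left(-1\right) 1714697 = -1714697$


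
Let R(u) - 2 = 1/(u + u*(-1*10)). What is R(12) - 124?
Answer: -13177/108 ≈ -122.01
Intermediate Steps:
R(u) = 2 - 1/(9*u) (R(u) = 2 + 1/(u + u*(-1*10)) = 2 + 1/(u + u*(-10)) = 2 + 1/(u - 10*u) = 2 + 1/(-9*u) = 2 - 1/(9*u))
R(12) - 124 = (2 - ⅑/12) - 124 = (2 - ⅑*1/12) - 124 = (2 - 1/108) - 124 = 215/108 - 124 = -13177/108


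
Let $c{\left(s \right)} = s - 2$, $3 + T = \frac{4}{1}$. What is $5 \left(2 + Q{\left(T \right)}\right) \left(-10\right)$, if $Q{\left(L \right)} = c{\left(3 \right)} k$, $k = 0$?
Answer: $-100$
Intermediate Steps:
$T = 1$ ($T = -3 + \frac{4}{1} = -3 + 4 \cdot 1 = -3 + 4 = 1$)
$c{\left(s \right)} = -2 + s$
$Q{\left(L \right)} = 0$ ($Q{\left(L \right)} = \left(-2 + 3\right) 0 = 1 \cdot 0 = 0$)
$5 \left(2 + Q{\left(T \right)}\right) \left(-10\right) = 5 \left(2 + 0\right) \left(-10\right) = 5 \cdot 2 \left(-10\right) = 10 \left(-10\right) = -100$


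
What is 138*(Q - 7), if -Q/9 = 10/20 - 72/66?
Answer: -2553/11 ≈ -232.09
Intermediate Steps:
Q = 117/22 (Q = -9*(10/20 - 72/66) = -9*(10*(1/20) - 72*1/66) = -9*(½ - 12/11) = -9*(-13/22) = 117/22 ≈ 5.3182)
138*(Q - 7) = 138*(117/22 - 7) = 138*(-37/22) = -2553/11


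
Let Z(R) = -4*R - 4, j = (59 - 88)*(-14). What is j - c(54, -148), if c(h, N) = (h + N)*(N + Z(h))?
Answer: -34186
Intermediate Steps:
j = 406 (j = -29*(-14) = 406)
Z(R) = -4 - 4*R
c(h, N) = (N + h)*(-4 + N - 4*h) (c(h, N) = (h + N)*(N + (-4 - 4*h)) = (N + h)*(-4 + N - 4*h))
j - c(54, -148) = 406 - ((-148)² - 148*54 - 4*(-148)*(1 + 54) - 4*54*(1 + 54)) = 406 - (21904 - 7992 - 4*(-148)*55 - 4*54*55) = 406 - (21904 - 7992 + 32560 - 11880) = 406 - 1*34592 = 406 - 34592 = -34186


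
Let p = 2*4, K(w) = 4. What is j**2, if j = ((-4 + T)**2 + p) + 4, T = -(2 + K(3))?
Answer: 12544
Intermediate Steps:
p = 8
T = -6 (T = -(2 + 4) = -1*6 = -6)
j = 112 (j = ((-4 - 6)**2 + 8) + 4 = ((-10)**2 + 8) + 4 = (100 + 8) + 4 = 108 + 4 = 112)
j**2 = 112**2 = 12544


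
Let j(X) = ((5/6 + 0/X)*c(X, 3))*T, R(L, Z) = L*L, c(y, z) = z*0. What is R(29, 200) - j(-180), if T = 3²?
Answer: 841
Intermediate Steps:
c(y, z) = 0
R(L, Z) = L²
T = 9
j(X) = 0 (j(X) = ((5/6 + 0/X)*0)*9 = ((5*(⅙) + 0)*0)*9 = ((⅚ + 0)*0)*9 = ((⅚)*0)*9 = 0*9 = 0)
R(29, 200) - j(-180) = 29² - 1*0 = 841 + 0 = 841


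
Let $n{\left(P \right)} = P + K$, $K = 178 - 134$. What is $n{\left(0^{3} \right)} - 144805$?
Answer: $-144761$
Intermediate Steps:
$K = 44$ ($K = 178 - 134 = 44$)
$n{\left(P \right)} = 44 + P$ ($n{\left(P \right)} = P + 44 = 44 + P$)
$n{\left(0^{3} \right)} - 144805 = \left(44 + 0^{3}\right) - 144805 = \left(44 + 0\right) - 144805 = 44 - 144805 = -144761$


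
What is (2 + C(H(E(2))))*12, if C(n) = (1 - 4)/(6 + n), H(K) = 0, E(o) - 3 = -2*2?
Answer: 18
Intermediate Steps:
E(o) = -1 (E(o) = 3 - 2*2 = 3 - 4 = -1)
C(n) = -3/(6 + n)
(2 + C(H(E(2))))*12 = (2 - 3/(6 + 0))*12 = (2 - 3/6)*12 = (2 - 3*⅙)*12 = (2 - ½)*12 = (3/2)*12 = 18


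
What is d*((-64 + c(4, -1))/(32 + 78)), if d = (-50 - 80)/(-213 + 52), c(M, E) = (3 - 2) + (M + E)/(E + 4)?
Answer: -806/1771 ≈ -0.45511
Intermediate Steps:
c(M, E) = 1 + (E + M)/(4 + E)
d = 130/161 (d = -130/(-161) = -130*(-1/161) = 130/161 ≈ 0.80745)
d*((-64 + c(4, -1))/(32 + 78)) = 130*((-64 + (4 + 4 + 2*(-1))/(4 - 1))/(32 + 78))/161 = 130*((-64 + (4 + 4 - 2)/3)/110)/161 = 130*((-64 + (⅓)*6)*(1/110))/161 = 130*((-64 + 2)*(1/110))/161 = 130*(-62*1/110)/161 = (130/161)*(-31/55) = -806/1771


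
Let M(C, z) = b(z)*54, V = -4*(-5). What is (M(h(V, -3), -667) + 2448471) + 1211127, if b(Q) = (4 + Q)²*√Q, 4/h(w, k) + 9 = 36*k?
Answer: 3659598 + 23736726*I*√667 ≈ 3.6596e+6 + 6.1303e+8*I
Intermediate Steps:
V = 20
h(w, k) = 4/(-9 + 36*k)
b(Q) = √Q*(4 + Q)²
M(C, z) = 54*√z*(4 + z)² (M(C, z) = (√z*(4 + z)²)*54 = 54*√z*(4 + z)²)
(M(h(V, -3), -667) + 2448471) + 1211127 = (54*√(-667)*(4 - 667)² + 2448471) + 1211127 = (54*(I*√667)*(-663)² + 2448471) + 1211127 = (54*(I*√667)*439569 + 2448471) + 1211127 = (23736726*I*√667 + 2448471) + 1211127 = (2448471 + 23736726*I*√667) + 1211127 = 3659598 + 23736726*I*√667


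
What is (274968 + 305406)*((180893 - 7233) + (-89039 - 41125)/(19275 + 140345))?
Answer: 4021916231509866/39905 ≈ 1.0079e+11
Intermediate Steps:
(274968 + 305406)*((180893 - 7233) + (-89039 - 41125)/(19275 + 140345)) = 580374*(173660 - 130164/159620) = 580374*(173660 - 130164*1/159620) = 580374*(173660 - 32541/39905) = 580374*(6929869759/39905) = 4021916231509866/39905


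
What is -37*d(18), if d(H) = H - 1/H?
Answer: -11951/18 ≈ -663.94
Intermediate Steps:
-37*d(18) = -37*(18 - 1/18) = -37*323/18 = -11951/18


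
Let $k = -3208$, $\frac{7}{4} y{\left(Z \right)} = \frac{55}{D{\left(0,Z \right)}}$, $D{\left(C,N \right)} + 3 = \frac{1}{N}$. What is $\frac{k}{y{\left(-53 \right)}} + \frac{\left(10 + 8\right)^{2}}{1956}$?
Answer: $\frac{29298365}{95029} \approx 308.31$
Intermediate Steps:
$D{\left(C,N \right)} = -3 + \frac{1}{N}$
$y{\left(Z \right)} = \frac{220}{7 \left(-3 + \frac{1}{Z}\right)}$ ($y{\left(Z \right)} = \frac{4 \frac{55}{-3 + \frac{1}{Z}}}{7} = \frac{220}{7 \left(-3 + \frac{1}{Z}\right)}$)
$\frac{k}{y{\left(-53 \right)}} + \frac{\left(10 + 8\right)^{2}}{1956} = - \frac{3208}{\left(-220\right) \left(-53\right) \frac{1}{-7 + 21 \left(-53\right)}} + \frac{\left(10 + 8\right)^{2}}{1956} = - \frac{3208}{\left(-220\right) \left(-53\right) \frac{1}{-7 - 1113}} + 18^{2} \cdot \frac{1}{1956} = - \frac{3208}{\left(-220\right) \left(-53\right) \frac{1}{-1120}} + 324 \cdot \frac{1}{1956} = - \frac{3208}{\left(-220\right) \left(-53\right) \left(- \frac{1}{1120}\right)} + \frac{27}{163} = - \frac{3208}{- \frac{583}{56}} + \frac{27}{163} = \left(-3208\right) \left(- \frac{56}{583}\right) + \frac{27}{163} = \frac{179648}{583} + \frac{27}{163} = \frac{29298365}{95029}$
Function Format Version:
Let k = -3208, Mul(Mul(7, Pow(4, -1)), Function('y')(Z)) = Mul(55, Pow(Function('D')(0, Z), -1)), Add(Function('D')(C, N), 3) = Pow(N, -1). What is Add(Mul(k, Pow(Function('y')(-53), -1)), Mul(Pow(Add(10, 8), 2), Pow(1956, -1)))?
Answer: Rational(29298365, 95029) ≈ 308.31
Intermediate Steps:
Function('D')(C, N) = Add(-3, Pow(N, -1))
Function('y')(Z) = Mul(Rational(220, 7), Pow(Add(-3, Pow(Z, -1)), -1)) (Function('y')(Z) = Mul(Rational(4, 7), Mul(55, Pow(Add(-3, Pow(Z, -1)), -1))) = Mul(Rational(220, 7), Pow(Add(-3, Pow(Z, -1)), -1)))
Add(Mul(k, Pow(Function('y')(-53), -1)), Mul(Pow(Add(10, 8), 2), Pow(1956, -1))) = Add(Mul(-3208, Pow(Mul(-220, -53, Pow(Add(-7, Mul(21, -53)), -1)), -1)), Mul(Pow(Add(10, 8), 2), Pow(1956, -1))) = Add(Mul(-3208, Pow(Mul(-220, -53, Pow(Add(-7, -1113), -1)), -1)), Mul(Pow(18, 2), Rational(1, 1956))) = Add(Mul(-3208, Pow(Mul(-220, -53, Pow(-1120, -1)), -1)), Mul(324, Rational(1, 1956))) = Add(Mul(-3208, Pow(Mul(-220, -53, Rational(-1, 1120)), -1)), Rational(27, 163)) = Add(Mul(-3208, Pow(Rational(-583, 56), -1)), Rational(27, 163)) = Add(Mul(-3208, Rational(-56, 583)), Rational(27, 163)) = Add(Rational(179648, 583), Rational(27, 163)) = Rational(29298365, 95029)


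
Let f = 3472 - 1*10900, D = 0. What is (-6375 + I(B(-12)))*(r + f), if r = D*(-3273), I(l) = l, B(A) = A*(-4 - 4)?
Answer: 46640412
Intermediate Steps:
B(A) = -8*A (B(A) = A*(-8) = -8*A)
r = 0 (r = 0*(-3273) = 0)
f = -7428 (f = 3472 - 10900 = -7428)
(-6375 + I(B(-12)))*(r + f) = (-6375 - 8*(-12))*(0 - 7428) = (-6375 + 96)*(-7428) = -6279*(-7428) = 46640412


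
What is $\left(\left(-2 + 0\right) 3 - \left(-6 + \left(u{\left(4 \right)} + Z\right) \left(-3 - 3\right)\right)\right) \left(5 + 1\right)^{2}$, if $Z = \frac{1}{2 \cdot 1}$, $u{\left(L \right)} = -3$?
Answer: $-540$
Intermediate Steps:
$Z = \frac{1}{2} \approx 0.5$
$\left(\left(-2 + 0\right) 3 - \left(-6 + \left(u{\left(4 \right)} + Z\right) \left(-3 - 3\right)\right)\right) \left(5 + 1\right)^{2} = \left(\left(-2 + 0\right) 3 + \left(6 - \left(-3 + \frac{1}{2}\right) \left(-3 - 3\right)\right)\right) \left(5 + 1\right)^{2} = \left(\left(-2\right) 3 + \left(6 - \left(- \frac{5}{2}\right) \left(-6\right)\right)\right) 6^{2} = \left(-6 + \left(6 - 15\right)\right) 36 = \left(-6 - 9\right) 36 = \left(-15\right) 36 = -540$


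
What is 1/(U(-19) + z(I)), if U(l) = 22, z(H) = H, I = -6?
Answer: 1/16 ≈ 0.062500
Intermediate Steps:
1/(U(-19) + z(I)) = 1/(22 - 6) = 1/16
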